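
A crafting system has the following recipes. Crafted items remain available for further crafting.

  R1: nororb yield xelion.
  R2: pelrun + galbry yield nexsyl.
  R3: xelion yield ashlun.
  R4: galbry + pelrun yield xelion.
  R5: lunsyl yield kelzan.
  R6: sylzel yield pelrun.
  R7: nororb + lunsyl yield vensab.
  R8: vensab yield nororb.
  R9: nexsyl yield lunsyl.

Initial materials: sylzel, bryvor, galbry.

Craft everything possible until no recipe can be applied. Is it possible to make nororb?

No

nororb would need vensab (R8), but vensab is never obtained.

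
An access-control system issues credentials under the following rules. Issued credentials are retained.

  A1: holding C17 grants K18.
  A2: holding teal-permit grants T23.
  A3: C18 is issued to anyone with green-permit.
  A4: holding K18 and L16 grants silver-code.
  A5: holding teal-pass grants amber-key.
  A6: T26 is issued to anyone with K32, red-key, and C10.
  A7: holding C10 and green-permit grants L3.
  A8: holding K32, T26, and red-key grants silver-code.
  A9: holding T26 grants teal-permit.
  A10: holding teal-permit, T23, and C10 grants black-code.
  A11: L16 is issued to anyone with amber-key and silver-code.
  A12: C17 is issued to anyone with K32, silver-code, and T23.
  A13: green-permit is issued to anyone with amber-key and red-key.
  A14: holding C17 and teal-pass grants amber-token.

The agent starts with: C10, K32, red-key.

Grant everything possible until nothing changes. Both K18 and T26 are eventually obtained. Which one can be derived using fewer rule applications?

T26: Holding K32, red-key, and C10 grants T26 (A6). [1 rule application]
K18: Holding K32, red-key, and C10 grants T26 (A6). Holding T26 grants teal-permit (A9). Holding K32, T26, and red-key grants silver-code (A8). Holding teal-permit grants T23 (A2). Holding K32, silver-code, and T23 grants C17 (A12). Holding C17 grants K18 (A1). [6 rule applications]
T26 needs fewer.

T26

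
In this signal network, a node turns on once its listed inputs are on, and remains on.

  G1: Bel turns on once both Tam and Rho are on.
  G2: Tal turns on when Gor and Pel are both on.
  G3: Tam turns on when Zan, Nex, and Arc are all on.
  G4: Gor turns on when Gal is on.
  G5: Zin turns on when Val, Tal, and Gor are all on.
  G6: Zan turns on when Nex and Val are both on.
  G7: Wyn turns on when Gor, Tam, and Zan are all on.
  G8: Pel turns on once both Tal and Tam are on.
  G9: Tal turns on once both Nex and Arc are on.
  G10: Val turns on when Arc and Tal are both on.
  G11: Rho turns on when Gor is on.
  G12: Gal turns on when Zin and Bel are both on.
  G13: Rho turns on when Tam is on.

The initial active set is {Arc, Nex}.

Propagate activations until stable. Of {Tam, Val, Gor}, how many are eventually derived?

G9: Nex and Arc on → Tal on.
G10: Arc and Tal on → Val on.
Nex and Val are on, so Zan turns on (G6).
Zan, Nex, and Arc are on, so Tam turns on (G3).
Tam: reached.
Val: reached.
Gor would need Gal (G4), but Gal never turns on.
Reached: Tam and Val — 2 of the 3.

2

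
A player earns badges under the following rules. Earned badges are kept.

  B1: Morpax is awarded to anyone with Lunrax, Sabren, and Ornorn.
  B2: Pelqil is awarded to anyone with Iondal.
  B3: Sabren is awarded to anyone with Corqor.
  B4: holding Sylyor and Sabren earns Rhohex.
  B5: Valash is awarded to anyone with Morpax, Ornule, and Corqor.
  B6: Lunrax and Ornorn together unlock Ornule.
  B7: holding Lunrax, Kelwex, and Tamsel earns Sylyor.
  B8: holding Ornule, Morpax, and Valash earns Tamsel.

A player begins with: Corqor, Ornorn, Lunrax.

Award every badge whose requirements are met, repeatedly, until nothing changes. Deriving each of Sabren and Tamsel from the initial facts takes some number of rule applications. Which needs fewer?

Sabren: With Corqor, Sabren is earned (B3). [1 rule application]
Tamsel: With Lunrax and Ornorn, Ornule is earned (B6). With Corqor, Sabren is earned (B3). With Lunrax, Sabren, and Ornorn, Morpax is earned (B1). With Morpax, Ornule, and Corqor, Valash is earned (B5). With Ornule, Morpax, and Valash, Tamsel is earned (B8). [5 rule applications]
Sabren needs fewer.

Sabren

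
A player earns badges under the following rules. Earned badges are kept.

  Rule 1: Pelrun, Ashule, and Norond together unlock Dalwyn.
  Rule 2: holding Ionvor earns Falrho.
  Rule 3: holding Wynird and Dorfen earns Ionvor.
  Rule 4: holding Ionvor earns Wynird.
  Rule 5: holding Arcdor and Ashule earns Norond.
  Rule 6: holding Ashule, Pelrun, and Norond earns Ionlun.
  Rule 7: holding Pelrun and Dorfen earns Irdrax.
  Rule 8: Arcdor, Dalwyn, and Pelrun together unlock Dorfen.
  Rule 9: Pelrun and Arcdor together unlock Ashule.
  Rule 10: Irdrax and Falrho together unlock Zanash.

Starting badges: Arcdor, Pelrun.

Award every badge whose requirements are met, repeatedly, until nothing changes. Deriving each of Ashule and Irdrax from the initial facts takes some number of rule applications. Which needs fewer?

Ashule: With Pelrun and Arcdor, Ashule is earned (Rule 9). [1 rule application]
Irdrax: With Pelrun and Arcdor, Ashule is earned (Rule 9). With Arcdor and Ashule, Norond is earned (Rule 5). With Pelrun, Ashule, and Norond, Dalwyn is earned (Rule 1). With Arcdor, Dalwyn, and Pelrun, Dorfen is earned (Rule 8). With Pelrun and Dorfen, Irdrax is earned (Rule 7). [5 rule applications]
Ashule needs fewer.

Ashule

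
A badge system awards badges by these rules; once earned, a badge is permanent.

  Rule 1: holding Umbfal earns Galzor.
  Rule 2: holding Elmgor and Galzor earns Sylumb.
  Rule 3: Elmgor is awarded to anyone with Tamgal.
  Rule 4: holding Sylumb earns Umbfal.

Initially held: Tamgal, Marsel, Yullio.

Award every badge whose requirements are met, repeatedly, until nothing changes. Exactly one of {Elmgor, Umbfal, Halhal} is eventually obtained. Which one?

Elmgor

With Tamgal, Elmgor is earned (Rule 3).
No rule produces Halhal, and it is not given. Umbfal would need Sylumb (Rule 4), but Sylumb is never earned.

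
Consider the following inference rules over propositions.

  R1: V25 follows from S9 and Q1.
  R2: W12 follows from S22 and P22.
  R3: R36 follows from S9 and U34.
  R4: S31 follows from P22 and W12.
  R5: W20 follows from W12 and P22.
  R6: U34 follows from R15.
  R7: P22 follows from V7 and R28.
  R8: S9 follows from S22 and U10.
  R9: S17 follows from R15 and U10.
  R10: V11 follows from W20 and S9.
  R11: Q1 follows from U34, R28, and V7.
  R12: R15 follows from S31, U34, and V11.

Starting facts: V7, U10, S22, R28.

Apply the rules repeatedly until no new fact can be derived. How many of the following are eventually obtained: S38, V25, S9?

1

From S22 and U10, R8 gives S9.
No rule produces S38, and it is not given.
V25 would need S9 and Q1 (R1), but Q1 is never established.
S9: reached.
Reached: S9 — 1 of the 3.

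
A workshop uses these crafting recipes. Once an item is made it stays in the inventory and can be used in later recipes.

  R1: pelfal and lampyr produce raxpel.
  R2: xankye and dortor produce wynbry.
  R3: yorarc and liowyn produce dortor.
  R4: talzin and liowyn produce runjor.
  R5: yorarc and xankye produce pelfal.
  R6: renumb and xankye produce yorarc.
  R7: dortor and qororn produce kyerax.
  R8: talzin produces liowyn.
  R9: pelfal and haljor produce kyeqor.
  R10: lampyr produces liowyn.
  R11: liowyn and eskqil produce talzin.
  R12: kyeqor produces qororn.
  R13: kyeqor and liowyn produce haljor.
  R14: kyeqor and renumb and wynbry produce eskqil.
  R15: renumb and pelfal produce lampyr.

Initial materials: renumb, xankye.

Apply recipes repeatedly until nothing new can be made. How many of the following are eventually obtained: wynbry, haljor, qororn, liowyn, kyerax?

2

renumb and xankye → yorarc (R6).
yorarc and xankye → pelfal (R5).
renumb and pelfal → lampyr (R15).
Using R10, lampyr makes liowyn.
Using R3, yorarc and liowyn make dortor.
xankye and dortor → wynbry (R2).
wynbry: reached.
haljor would need kyeqor and liowyn (R13), but kyeqor is never obtained.
qororn would need kyeqor (R12), but kyeqor is never obtained.
liowyn: reached.
kyerax would need dortor and qororn (R7), but qororn is never obtained.
Reached: wynbry and liowyn — 2 of the 5.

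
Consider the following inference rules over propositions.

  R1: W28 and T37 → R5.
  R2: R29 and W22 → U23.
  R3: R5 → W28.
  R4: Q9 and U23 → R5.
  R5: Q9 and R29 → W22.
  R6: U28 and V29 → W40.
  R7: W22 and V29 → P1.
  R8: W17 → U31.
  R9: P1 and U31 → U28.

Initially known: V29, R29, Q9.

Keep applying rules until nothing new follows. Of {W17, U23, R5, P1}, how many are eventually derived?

Q9 and R29 hold, so W22 follows (R5).
R29 and W22 hold, so U23 follows (R2).
From W22 and V29, R7 gives P1.
Q9 and U23 hold, so R5 follows (R4).
No rule produces W17, and it is not given.
U23: reached.
R5: reached.
P1: reached.
Reached: U23, R5, and P1 — 3 of the 4.

3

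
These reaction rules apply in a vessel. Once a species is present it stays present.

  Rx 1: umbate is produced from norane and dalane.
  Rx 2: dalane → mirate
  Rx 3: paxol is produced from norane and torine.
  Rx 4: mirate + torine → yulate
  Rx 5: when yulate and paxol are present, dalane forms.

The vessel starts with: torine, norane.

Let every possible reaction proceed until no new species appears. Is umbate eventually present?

No

umbate would need norane and dalane (Rx 1), but dalane never forms.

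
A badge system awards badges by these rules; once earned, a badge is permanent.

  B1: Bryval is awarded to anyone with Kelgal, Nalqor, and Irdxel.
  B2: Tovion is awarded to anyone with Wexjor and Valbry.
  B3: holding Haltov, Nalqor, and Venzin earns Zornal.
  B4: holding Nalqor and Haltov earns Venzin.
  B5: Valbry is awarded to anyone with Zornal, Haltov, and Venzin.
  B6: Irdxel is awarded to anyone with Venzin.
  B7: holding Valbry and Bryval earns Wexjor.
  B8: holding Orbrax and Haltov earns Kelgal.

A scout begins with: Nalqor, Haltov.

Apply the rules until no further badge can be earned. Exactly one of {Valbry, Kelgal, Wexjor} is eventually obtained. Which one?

With Nalqor and Haltov, Venzin is earned (B4).
With Haltov, Nalqor, and Venzin, Zornal is earned (B3).
With Zornal, Haltov, and Venzin, Valbry is earned (B5).
Kelgal would need Orbrax and Haltov (B8), but Orbrax is never earned. Wexjor would need Valbry and Bryval (B7), but Bryval is never earned.

Valbry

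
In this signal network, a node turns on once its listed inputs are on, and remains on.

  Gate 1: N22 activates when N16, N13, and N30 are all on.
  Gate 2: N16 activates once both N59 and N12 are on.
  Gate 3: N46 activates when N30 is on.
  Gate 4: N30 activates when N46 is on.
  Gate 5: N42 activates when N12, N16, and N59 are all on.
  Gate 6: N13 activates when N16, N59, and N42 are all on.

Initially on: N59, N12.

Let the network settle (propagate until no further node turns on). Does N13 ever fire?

Yes

Gate 2: N59 and N12 on → N16 on.
Gate 5: N12, N16, and N59 on → N42 on.
N16, N59, and N42 are on, so N13 activates (Gate 6).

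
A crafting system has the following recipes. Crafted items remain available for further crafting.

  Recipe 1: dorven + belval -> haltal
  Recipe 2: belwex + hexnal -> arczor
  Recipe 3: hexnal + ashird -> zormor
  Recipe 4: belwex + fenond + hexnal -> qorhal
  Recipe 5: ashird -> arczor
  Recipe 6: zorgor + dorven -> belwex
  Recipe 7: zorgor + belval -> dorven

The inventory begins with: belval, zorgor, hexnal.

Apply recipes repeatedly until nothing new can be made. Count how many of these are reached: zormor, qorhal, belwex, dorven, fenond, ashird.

2

Using Recipe 7, zorgor and belval make dorven.
zorgor + dorven -> belwex (Recipe 6).
zormor would need hexnal and ashird (Recipe 3), but ashird is never obtained.
qorhal would need belwex, fenond, and hexnal (Recipe 4), but fenond is never obtained.
belwex: reached.
dorven: reached.
No rule produces fenond, and it is not given.
No rule produces ashird, and it is not given.
Reached: belwex and dorven — 2 of the 6.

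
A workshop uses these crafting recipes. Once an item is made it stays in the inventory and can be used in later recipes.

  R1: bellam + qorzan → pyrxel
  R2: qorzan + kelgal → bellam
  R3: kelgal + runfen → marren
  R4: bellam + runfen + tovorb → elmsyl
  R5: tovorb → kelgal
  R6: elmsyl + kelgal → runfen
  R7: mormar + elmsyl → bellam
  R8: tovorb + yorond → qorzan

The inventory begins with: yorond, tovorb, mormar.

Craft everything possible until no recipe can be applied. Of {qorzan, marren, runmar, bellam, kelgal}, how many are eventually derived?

3

tovorb + yorond → qorzan (R8).
Using R5, tovorb makes kelgal.
Using R2, qorzan and kelgal make bellam.
qorzan: reached.
marren would need kelgal and runfen (R3), but runfen is never obtained.
No rule produces runmar, and it is not given.
bellam: reached.
kelgal: reached.
Reached: qorzan, bellam, and kelgal — 3 of the 5.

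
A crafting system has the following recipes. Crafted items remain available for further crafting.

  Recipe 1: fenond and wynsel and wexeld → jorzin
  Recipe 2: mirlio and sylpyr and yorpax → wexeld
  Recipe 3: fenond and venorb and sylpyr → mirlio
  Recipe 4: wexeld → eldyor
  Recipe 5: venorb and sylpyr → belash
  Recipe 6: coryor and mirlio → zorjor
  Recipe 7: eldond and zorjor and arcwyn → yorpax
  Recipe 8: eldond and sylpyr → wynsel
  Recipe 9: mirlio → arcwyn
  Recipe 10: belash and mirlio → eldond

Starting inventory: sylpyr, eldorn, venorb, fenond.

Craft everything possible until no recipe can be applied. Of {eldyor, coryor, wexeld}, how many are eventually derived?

0

eldyor would need wexeld (Recipe 4), but wexeld is never obtained.
No rule produces coryor, and it is not given.
wexeld would need mirlio, sylpyr, and yorpax (Recipe 2), but yorpax is never obtained.
None of the 3 are reached.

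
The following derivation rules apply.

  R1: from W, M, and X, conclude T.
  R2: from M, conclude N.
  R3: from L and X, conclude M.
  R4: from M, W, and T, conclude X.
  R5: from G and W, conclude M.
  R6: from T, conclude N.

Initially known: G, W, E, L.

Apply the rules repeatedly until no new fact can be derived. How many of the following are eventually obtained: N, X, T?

1

G and W hold, so M follows (R5).
From M, R2 gives N.
N: reached.
X would need M, W, and T (R4), but T is never established.
T would need W, M, and X (R1), but X is never established.
Reached: N — 1 of the 3.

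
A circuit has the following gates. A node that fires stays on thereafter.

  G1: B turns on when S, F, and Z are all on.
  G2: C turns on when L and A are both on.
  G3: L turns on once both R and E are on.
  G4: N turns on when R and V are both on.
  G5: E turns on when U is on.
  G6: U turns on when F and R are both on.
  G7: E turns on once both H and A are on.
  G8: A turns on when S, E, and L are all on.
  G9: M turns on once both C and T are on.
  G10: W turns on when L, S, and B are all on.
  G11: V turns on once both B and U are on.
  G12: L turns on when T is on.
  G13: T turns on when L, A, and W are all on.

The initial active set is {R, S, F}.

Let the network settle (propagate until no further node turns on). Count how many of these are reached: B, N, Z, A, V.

1

F and R are on, so U turns on (G6).
U is on, so E turns on (G5).
G3: R and E on → L on.
S, E, and L are on, so A turns on (G8).
B would need S, F, and Z (G1), but Z never turns on.
N would need R and V (G4), but V never turns on.
No rule produces Z, and it is not given.
A: reached.
V would need B and U (G11), but B never turns on.
Reached: A — 1 of the 5.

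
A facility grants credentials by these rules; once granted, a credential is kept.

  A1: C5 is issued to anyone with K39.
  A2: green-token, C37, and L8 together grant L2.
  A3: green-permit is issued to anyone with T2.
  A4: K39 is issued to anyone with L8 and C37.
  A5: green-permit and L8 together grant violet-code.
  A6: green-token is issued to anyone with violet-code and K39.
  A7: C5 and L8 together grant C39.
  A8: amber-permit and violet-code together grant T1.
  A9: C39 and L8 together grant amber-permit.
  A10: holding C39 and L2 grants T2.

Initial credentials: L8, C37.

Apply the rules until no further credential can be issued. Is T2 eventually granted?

No

T2 would need C39 and L2 (A10), but L2 is never granted.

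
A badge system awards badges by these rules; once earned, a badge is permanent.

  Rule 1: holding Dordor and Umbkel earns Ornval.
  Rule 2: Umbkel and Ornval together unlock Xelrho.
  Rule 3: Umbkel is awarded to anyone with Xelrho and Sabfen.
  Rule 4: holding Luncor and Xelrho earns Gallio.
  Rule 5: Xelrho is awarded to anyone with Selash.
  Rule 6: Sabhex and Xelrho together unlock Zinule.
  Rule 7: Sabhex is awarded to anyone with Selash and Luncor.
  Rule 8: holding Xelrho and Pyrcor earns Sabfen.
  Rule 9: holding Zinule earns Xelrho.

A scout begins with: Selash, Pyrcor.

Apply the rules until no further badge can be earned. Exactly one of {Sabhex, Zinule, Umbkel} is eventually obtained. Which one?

With Selash, Xelrho is earned (Rule 5).
With Xelrho and Pyrcor, Sabfen is earned (Rule 8).
With Xelrho and Sabfen, Umbkel is earned (Rule 3).
Sabhex would need Selash and Luncor (Rule 7), but Luncor is never earned. Zinule would need Sabhex and Xelrho (Rule 6), but Sabhex is never earned.

Umbkel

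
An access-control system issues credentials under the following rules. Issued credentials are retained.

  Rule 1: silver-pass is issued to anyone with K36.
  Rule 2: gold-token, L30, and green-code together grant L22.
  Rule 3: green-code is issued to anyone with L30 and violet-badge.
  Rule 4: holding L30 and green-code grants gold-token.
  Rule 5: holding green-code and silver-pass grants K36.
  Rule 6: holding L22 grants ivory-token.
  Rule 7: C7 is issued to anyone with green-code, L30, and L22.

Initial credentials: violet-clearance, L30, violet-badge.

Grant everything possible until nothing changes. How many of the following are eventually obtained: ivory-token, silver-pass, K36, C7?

2

Holding L30 and violet-badge grants green-code (Rule 3).
Holding L30 and green-code grants gold-token (Rule 4).
Holding gold-token, L30, and green-code grants L22 (Rule 2).
Holding green-code, L30, and L22 grants C7 (Rule 7).
Holding L22 grants ivory-token (Rule 6).
ivory-token: reached.
silver-pass would need K36 (Rule 1), but K36 is never granted.
K36 would need green-code and silver-pass (Rule 5), but silver-pass is never granted.
C7: reached.
Reached: ivory-token and C7 — 2 of the 4.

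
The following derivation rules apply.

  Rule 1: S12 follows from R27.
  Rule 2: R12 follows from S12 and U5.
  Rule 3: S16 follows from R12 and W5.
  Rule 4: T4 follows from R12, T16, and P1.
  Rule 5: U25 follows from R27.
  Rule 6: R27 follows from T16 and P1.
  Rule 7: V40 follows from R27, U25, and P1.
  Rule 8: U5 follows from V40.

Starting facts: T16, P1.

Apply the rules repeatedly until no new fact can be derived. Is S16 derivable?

No

S16 would need R12 and W5 (Rule 3), but W5 is never established.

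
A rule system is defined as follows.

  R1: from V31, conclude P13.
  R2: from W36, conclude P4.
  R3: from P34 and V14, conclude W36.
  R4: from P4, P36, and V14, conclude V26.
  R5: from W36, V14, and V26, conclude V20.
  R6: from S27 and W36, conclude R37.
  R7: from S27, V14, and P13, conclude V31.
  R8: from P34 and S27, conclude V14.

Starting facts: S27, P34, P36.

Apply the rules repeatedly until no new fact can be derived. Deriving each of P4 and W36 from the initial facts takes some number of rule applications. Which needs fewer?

W36

W36: P34 and S27 hold, so V14 follows (R8). From P34 and V14, R3 gives W36. [2 rule applications]
P4: From P34 and S27, R8 gives V14. P34 and V14 hold, so W36 follows (R3). From W36, R2 gives P4. [3 rule applications]
W36 needs fewer.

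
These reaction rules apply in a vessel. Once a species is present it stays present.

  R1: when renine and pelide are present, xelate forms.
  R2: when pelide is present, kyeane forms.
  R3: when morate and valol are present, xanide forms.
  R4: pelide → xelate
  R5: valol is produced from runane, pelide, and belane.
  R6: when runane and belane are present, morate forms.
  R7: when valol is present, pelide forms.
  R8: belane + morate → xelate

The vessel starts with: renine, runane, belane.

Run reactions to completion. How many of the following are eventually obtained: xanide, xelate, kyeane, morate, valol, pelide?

2

runane and belane present → morate forms (R6).
belane and morate present → xelate forms (R8).
xanide would need morate and valol (R3), but valol never forms.
xelate: reached.
kyeane would need pelide (R2), but pelide never forms.
morate: reached.
valol would need runane, pelide, and belane (R5), but pelide never forms.
pelide would need valol (R7), but valol never forms.
Reached: xelate and morate — 2 of the 6.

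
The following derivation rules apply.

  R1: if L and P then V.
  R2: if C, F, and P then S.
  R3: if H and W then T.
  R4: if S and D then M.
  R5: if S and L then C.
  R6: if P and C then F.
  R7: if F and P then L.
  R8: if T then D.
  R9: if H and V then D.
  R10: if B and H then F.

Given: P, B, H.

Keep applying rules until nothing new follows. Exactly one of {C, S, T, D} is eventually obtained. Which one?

D

B and H hold, so F follows (R10).
From F and P, R7 gives L.
From L and P, R1 gives V.
H and V hold, so D follows (R9).
T would need H and W (R3), but W is never established. S would need C, F, and P (R2), but C is never established. C would need S and L (R5), but S is never established.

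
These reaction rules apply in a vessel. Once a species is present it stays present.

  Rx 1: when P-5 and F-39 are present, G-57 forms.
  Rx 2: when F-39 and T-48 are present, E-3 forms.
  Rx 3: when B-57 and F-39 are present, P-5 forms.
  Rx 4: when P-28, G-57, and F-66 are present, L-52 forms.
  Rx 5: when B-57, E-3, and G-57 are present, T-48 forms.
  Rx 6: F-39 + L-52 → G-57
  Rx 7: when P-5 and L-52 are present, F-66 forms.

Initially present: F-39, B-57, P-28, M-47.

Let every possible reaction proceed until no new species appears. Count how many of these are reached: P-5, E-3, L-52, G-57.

2

B-57 and F-39 present → P-5 forms (Rx 3).
P-5 and F-39 present → G-57 forms (Rx 1).
P-5: reached.
E-3 would need F-39 and T-48 (Rx 2), but T-48 never forms.
L-52 would need P-28, G-57, and F-66 (Rx 4), but F-66 never forms.
G-57: reached.
Reached: P-5 and G-57 — 2 of the 4.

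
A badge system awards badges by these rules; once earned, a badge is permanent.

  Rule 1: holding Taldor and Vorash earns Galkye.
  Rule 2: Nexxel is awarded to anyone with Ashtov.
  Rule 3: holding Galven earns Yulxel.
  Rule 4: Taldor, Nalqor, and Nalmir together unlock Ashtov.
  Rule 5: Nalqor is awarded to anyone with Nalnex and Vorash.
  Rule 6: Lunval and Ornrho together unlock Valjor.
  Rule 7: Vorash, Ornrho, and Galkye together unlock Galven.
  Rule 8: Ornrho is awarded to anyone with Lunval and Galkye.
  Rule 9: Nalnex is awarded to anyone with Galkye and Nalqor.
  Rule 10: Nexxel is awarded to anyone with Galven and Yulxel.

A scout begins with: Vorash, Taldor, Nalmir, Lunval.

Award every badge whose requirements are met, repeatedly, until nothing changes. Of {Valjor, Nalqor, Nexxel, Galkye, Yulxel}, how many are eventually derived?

With Taldor and Vorash, Galkye is earned (Rule 1).
With Lunval and Galkye, Ornrho is earned (Rule 8).
With Vorash, Ornrho, and Galkye, Galven is earned (Rule 7).
With Lunval and Ornrho, Valjor is earned (Rule 6).
With Galven, Yulxel is earned (Rule 3).
With Galven and Yulxel, Nexxel is earned (Rule 10).
Valjor: reached.
Nalqor would need Nalnex and Vorash (Rule 5), but Nalnex is never earned.
Nexxel: reached.
Galkye: reached.
Yulxel: reached.
Reached: Valjor, Nexxel, Galkye, and Yulxel — 4 of the 5.

4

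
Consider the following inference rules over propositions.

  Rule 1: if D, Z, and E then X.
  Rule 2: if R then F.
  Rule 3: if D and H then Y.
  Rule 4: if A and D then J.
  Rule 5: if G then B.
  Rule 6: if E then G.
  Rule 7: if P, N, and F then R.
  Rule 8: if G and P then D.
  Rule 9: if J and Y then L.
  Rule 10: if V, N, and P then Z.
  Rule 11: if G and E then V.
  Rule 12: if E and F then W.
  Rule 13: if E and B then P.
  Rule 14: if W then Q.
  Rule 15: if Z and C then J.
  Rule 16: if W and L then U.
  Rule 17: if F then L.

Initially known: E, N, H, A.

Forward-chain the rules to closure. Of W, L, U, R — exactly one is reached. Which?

E holds, so G follows (Rule 6).
G holds, so B follows (Rule 5).
From E and B, Rule 13 gives P.
G and P hold, so D follows (Rule 8).
D and H hold, so Y follows (Rule 3).
A and D hold, so J follows (Rule 4).
J and Y hold, so L follows (Rule 9).
U would need W and L (Rule 16), but W is never established. W would need E and F (Rule 12), but F is never established. R would need P, N, and F (Rule 7), but F is never established.

L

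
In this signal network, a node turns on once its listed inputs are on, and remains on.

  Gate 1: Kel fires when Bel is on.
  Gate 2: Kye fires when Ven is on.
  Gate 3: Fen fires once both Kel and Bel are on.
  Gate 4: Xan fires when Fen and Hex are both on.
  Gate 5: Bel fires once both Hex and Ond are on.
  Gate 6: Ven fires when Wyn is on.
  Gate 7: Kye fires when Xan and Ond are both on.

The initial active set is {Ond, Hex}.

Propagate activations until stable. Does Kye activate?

Gate 5: Hex and Ond on → Bel on.
Gate 1: Bel on → Kel on.
Kel and Bel are on, so Fen fires (Gate 3).
Fen and Hex are on, so Xan fires (Gate 4).
Gate 7: Xan and Ond on → Kye on.

Yes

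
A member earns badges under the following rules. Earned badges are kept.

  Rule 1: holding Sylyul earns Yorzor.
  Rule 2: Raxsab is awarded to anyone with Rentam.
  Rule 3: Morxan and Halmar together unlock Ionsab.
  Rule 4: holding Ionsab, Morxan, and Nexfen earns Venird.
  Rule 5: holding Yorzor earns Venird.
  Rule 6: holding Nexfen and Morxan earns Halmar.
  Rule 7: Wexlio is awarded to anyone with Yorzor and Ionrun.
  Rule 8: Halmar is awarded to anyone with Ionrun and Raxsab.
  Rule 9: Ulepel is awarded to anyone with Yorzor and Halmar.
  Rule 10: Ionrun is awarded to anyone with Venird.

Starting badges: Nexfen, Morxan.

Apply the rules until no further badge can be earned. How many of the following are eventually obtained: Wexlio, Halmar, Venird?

2

With Nexfen and Morxan, Halmar is earned (Rule 6).
With Morxan and Halmar, Ionsab is earned (Rule 3).
With Ionsab, Morxan, and Nexfen, Venird is earned (Rule 4).
Wexlio would need Yorzor and Ionrun (Rule 7), but Yorzor is never earned.
Halmar: reached.
Venird: reached.
Reached: Halmar and Venird — 2 of the 3.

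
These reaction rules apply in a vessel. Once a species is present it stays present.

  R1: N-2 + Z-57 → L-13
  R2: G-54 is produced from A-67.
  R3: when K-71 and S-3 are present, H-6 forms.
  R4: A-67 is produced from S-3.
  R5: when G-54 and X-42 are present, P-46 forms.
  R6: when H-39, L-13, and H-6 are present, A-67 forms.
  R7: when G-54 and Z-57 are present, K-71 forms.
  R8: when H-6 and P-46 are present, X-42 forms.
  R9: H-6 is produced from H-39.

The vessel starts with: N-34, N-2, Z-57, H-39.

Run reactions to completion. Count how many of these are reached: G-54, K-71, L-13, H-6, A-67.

N-2 and Z-57 present → L-13 forms (R1).
H-39 present → H-6 forms (R9).
H-39, L-13, and H-6 present → A-67 forms (R6).
A-67 present → G-54 forms (R2).
G-54 and Z-57 present → K-71 forms (R7).
G-54: reached.
K-71: reached.
L-13: reached.
H-6: reached.
A-67: reached.
All 5 are reached.

5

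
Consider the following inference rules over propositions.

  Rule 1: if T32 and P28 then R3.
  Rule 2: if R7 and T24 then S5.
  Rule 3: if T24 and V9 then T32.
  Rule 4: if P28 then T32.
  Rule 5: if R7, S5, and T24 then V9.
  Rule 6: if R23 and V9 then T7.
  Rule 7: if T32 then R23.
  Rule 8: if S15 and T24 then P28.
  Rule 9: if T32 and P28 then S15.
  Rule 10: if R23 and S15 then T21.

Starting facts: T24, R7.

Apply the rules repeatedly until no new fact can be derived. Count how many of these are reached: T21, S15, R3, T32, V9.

2

R7 and T24 hold, so S5 follows (Rule 2).
From R7, S5, and T24, Rule 5 gives V9.
T24 and V9 hold, so T32 follows (Rule 3).
T21 would need R23 and S15 (Rule 10), but S15 is never established.
S15 would need T32 and P28 (Rule 9), but P28 is never established.
R3 would need T32 and P28 (Rule 1), but P28 is never established.
T32: reached.
V9: reached.
Reached: T32 and V9 — 2 of the 5.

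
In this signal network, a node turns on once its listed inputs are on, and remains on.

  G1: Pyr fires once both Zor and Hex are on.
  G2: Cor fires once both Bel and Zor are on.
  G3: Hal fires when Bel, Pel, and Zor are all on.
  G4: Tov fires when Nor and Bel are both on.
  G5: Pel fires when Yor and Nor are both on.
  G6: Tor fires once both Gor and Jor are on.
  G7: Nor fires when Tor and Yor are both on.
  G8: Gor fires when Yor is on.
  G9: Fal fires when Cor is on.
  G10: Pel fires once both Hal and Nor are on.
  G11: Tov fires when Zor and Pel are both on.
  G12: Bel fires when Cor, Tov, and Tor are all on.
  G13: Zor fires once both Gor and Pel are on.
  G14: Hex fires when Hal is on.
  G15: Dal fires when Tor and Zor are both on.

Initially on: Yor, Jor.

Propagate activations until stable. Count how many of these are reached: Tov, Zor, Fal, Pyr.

2

G8: Yor on → Gor on.
Gor and Jor are on, so Tor fires (G6).
G7: Tor and Yor on → Nor on.
G5: Yor and Nor on → Pel on.
Gor and Pel are on, so Zor fires (G13).
Zor and Pel are on, so Tov fires (G11).
Tov: reached.
Zor: reached.
Fal would need Cor (G9), but Cor never turns on.
Pyr would need Zor and Hex (G1), but Hex never turns on.
Reached: Tov and Zor — 2 of the 4.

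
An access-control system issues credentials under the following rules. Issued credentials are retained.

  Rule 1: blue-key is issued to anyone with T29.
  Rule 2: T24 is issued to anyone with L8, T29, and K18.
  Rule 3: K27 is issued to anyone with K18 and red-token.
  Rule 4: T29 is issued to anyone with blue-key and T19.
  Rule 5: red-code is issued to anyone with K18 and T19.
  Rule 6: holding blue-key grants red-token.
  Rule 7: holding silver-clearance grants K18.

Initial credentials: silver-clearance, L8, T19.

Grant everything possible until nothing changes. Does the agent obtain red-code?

Yes

Holding silver-clearance grants K18 (Rule 7).
Holding K18 and T19 grants red-code (Rule 5).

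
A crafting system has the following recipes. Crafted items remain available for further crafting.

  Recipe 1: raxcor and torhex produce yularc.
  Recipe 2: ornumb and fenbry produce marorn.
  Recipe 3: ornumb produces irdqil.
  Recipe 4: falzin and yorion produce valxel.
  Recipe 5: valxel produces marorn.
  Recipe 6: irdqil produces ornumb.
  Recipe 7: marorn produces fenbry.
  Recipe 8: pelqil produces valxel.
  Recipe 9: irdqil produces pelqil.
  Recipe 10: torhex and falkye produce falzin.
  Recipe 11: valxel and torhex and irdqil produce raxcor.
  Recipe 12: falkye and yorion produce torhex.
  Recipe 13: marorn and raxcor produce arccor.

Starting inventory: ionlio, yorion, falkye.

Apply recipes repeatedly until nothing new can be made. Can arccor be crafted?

No

arccor would need marorn and raxcor (Recipe 13), but raxcor is never obtained.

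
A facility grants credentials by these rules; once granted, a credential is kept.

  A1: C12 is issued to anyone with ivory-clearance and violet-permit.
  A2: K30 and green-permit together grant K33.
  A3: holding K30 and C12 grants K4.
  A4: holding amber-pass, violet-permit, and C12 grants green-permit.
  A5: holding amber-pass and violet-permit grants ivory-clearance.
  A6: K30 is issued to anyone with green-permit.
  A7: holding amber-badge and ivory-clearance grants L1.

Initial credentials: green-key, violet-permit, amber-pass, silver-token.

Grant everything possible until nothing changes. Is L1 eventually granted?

L1 would need amber-badge and ivory-clearance (A7), but amber-badge is never granted.

No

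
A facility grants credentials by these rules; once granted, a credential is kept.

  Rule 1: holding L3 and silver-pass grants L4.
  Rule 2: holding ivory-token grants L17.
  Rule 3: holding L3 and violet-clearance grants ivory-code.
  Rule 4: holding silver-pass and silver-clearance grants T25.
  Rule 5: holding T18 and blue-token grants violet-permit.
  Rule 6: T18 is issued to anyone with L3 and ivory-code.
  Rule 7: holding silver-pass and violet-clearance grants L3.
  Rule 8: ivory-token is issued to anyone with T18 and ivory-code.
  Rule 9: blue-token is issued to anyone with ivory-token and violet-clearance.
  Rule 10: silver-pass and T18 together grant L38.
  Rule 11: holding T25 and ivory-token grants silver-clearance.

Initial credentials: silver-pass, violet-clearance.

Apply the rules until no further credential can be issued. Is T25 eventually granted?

No

T25 would need silver-pass and silver-clearance (Rule 4), but silver-clearance is never granted.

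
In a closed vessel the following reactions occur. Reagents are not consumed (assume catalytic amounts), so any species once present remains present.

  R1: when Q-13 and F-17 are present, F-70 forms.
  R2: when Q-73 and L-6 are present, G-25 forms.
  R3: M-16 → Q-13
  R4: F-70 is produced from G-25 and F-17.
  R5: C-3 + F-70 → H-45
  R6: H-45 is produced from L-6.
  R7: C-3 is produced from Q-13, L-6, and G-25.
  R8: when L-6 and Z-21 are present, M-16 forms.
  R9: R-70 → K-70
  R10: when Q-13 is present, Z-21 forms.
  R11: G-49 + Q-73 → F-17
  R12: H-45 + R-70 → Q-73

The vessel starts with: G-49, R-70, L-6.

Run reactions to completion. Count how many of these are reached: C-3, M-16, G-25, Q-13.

L-6 present → H-45 forms (R6).
H-45 and R-70 present → Q-73 forms (R12).
Q-73 and L-6 present → G-25 forms (R2).
C-3 would need Q-13, L-6, and G-25 (R7), but Q-13 never forms.
M-16 would need L-6 and Z-21 (R8), but Z-21 never forms.
G-25: reached.
Q-13 would need M-16 (R3), but M-16 never forms.
Reached: G-25 — 1 of the 4.

1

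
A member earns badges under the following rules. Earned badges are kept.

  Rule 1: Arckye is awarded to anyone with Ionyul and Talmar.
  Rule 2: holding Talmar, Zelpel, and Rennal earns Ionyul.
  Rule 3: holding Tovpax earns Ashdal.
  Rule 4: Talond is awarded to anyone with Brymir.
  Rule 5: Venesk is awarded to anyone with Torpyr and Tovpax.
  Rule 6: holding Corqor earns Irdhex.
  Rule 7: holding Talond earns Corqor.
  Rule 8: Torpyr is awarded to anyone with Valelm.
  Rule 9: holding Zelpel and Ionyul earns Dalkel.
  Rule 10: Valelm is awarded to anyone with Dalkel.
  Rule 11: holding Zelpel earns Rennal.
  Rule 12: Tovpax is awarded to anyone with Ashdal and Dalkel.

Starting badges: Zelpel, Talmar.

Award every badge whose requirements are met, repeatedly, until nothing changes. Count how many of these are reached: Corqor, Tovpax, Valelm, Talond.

With Zelpel, Rennal is earned (Rule 11).
With Talmar, Zelpel, and Rennal, Ionyul is earned (Rule 2).
With Zelpel and Ionyul, Dalkel is earned (Rule 9).
With Dalkel, Valelm is earned (Rule 10).
Corqor would need Talond (Rule 7), but Talond is never earned.
Tovpax would need Ashdal and Dalkel (Rule 12), but Ashdal is never earned.
Valelm: reached.
Talond would need Brymir (Rule 4), but Brymir is never earned.
Reached: Valelm — 1 of the 4.

1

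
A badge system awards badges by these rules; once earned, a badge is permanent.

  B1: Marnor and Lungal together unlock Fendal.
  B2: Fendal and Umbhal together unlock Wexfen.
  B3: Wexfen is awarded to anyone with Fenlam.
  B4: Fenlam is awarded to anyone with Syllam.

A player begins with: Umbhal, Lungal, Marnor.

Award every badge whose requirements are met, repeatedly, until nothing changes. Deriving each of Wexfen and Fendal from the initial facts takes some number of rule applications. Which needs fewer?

Fendal: With Marnor and Lungal, Fendal is earned (B1). [1 rule application]
Wexfen: With Marnor and Lungal, Fendal is earned (B1). With Fendal and Umbhal, Wexfen is earned (B2). [2 rule applications]
Fendal needs fewer.

Fendal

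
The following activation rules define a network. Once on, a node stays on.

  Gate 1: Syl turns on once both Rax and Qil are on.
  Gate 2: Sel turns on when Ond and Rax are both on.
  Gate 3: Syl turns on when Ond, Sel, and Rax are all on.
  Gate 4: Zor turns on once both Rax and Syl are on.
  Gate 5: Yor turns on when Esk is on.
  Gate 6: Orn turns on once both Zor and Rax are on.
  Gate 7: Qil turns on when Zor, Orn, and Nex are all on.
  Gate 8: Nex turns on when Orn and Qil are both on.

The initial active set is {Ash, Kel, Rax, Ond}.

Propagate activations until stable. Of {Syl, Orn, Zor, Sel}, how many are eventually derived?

4

Gate 2: Ond and Rax on → Sel on.
Gate 3: Ond, Sel, and Rax on → Syl on.
Rax and Syl are on, so Zor turns on (Gate 4).
Gate 6: Zor and Rax on → Orn on.
Syl: reached.
Orn: reached.
Zor: reached.
Sel: reached.
All 4 are reached.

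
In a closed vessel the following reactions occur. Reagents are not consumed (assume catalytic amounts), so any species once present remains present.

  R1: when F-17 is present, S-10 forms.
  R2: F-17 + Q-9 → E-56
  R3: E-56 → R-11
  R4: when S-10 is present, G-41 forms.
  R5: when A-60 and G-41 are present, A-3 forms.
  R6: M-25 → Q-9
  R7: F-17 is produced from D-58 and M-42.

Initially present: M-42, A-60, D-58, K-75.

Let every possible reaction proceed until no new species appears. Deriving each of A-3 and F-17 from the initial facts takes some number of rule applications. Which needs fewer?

F-17

F-17: D-58 and M-42 present → F-17 forms (R7). [1 rule application]
A-3: D-58 and M-42 present → F-17 forms (R7). F-17 present → S-10 forms (R1). S-10 present → G-41 forms (R4). A-60 and G-41 present → A-3 forms (R5). [4 rule applications]
F-17 needs fewer.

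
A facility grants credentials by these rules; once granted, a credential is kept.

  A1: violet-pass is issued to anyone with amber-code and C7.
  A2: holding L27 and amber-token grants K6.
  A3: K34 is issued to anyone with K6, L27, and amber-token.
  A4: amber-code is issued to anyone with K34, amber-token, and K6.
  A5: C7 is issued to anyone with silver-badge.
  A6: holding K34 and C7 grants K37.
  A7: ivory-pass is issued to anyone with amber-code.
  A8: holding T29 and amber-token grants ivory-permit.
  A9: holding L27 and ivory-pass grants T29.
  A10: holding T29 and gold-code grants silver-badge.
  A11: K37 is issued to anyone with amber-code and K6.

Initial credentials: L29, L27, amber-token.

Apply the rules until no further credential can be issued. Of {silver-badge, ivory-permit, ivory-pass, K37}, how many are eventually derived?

Holding L27 and amber-token grants K6 (A2).
Holding K6, L27, and amber-token grants K34 (A3).
Holding K34, amber-token, and K6 grants amber-code (A4).
Holding amber-code and K6 grants K37 (A11).
Holding amber-code grants ivory-pass (A7).
Holding L27 and ivory-pass grants T29 (A9).
Holding T29 and amber-token grants ivory-permit (A8).
silver-badge would need T29 and gold-code (A10), but gold-code is never granted.
ivory-permit: reached.
ivory-pass: reached.
K37: reached.
Reached: ivory-permit, ivory-pass, and K37 — 3 of the 4.

3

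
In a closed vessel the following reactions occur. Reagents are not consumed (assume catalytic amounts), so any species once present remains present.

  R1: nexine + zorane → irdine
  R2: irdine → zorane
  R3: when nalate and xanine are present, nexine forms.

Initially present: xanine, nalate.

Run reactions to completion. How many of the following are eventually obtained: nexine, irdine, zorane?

nalate and xanine present → nexine forms (R3).
nexine: reached.
irdine would need nexine and zorane (R1), but zorane never forms.
zorane would need irdine (R2), but irdine never forms.
Reached: nexine — 1 of the 3.

1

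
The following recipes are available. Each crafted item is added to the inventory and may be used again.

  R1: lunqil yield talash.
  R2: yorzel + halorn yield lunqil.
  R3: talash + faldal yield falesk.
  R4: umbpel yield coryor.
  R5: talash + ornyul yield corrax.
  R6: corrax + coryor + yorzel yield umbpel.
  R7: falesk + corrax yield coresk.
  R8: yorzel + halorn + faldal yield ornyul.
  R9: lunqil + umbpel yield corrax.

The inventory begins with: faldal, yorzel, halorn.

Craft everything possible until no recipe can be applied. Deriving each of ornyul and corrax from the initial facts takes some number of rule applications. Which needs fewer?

ornyul

ornyul: Using R8, yorzel, halorn, and faldal make ornyul. [1 rule application]
corrax: Using R8, yorzel, halorn, and faldal make ornyul. yorzel + halorn → lunqil (R2). Using R1, lunqil makes talash. Using R5, talash and ornyul make corrax. [4 rule applications]
ornyul needs fewer.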